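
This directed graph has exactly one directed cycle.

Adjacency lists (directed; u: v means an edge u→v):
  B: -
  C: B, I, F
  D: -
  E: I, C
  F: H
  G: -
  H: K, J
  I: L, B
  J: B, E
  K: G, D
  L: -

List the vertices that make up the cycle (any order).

C, E, F, H, J

DFS with gray/black marking from F:
F gray
  H gray
    K gray
      G gray
      G black
      D gray
      D black
    K black
    J gray
      B gray
      B black
      E gray
        I gray
          L gray
          L black
          I→B: B black — skip
        I black
        C gray
          C→B: B black — skip
          C→I: I black — skip
          C→F: F is gray → back edge
Back edge closes the cycle F → H → J → E → C → F; its vertices are {C, E, F, H, J}.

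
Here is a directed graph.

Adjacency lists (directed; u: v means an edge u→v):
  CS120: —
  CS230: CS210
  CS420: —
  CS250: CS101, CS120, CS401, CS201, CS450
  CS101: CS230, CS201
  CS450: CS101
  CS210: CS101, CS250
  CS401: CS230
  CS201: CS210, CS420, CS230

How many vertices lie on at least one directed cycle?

7

A vertex is on a directed cycle iff it belongs to a strongly connected component of size ≥ 2 (or has a self-loop).
The vertices on cycles are {CS101, CS201, CS210, CS230, CS250, CS401, CS450} — 7 in total.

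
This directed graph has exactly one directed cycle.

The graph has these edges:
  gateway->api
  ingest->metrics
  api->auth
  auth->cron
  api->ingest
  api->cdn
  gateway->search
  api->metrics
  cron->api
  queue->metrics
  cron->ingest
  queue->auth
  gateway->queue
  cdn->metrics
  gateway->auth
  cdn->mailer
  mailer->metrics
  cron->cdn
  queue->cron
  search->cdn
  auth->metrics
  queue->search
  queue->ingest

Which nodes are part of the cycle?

DFS with gray/black marking from cron:
cron gray
  ingest gray
    metrics gray
    metrics black
  ingest black
  cdn gray
    cdn→metrics: metrics black — skip
    mailer gray
      mailer→metrics: metrics black — skip
    mailer black
  cdn black
  api gray
    api→cdn: cdn black — skip
    auth gray
      auth→cron: cron is gray → back edge
Back edge closes the cycle cron → api → auth → cron; its vertices are {api, auth, cron}.

api, auth, cron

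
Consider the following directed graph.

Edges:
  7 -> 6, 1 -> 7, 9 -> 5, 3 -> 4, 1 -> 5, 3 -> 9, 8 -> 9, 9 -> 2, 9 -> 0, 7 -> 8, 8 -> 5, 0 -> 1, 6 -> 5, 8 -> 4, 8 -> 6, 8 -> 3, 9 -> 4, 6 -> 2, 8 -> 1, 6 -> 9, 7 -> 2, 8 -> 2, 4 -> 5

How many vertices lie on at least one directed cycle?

7

A vertex is on a directed cycle iff it belongs to a strongly connected component of size ≥ 2 (or has a self-loop).
The vertices on cycles are {0, 1, 3, 6, 7, 8, 9} — 7 in total.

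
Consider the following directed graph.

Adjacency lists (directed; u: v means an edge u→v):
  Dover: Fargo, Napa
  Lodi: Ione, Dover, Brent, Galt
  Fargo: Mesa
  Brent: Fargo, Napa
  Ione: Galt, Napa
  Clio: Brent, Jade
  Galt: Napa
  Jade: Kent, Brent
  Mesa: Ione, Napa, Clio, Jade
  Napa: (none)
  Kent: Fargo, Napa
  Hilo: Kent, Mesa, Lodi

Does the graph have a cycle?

Yes

DFS with white/gray/black marking, starting from Kent:
Kent gray
  Fargo gray
    Mesa gray
      Ione gray
        Galt gray
          Napa gray
          Napa black
        Galt black
        Ione→Napa: Napa black — skip
      Ione black
      Mesa→Napa: Napa black — skip
      Clio gray
        Brent gray
          Brent→Fargo: Fargo is gray → back edge
Back edge found, so a cycle exists: Fargo → Mesa → Clio → Brent → Fargo.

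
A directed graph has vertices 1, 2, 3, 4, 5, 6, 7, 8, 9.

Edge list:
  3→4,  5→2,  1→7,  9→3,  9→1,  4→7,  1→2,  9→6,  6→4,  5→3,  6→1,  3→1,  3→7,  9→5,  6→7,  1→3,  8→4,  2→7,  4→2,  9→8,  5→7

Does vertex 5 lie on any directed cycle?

5 lies on a cycle iff there is a path from 5 back to itself.
Exploring from 5, it never reaches itself; equivalently, its strongly connected component is a singleton.

No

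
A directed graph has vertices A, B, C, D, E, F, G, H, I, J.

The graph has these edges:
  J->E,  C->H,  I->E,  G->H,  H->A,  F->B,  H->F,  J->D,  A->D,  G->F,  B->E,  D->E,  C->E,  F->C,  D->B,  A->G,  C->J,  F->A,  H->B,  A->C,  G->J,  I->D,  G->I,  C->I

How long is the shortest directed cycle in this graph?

3

For each vertex v, BFS finds the shortest path from v back to v.
The shortest such closed walk is G → H → A → G, length 3.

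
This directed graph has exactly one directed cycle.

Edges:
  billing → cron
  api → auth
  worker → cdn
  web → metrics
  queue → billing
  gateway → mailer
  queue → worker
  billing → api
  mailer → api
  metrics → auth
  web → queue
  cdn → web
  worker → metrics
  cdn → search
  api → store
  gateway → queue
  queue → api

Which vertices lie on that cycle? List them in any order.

cdn, web, queue, worker

DFS with gray/black marking from queue:
queue gray
  billing gray
    cron gray
    cron black
    api gray
      auth gray
      auth black
      store gray
      store black
    api black
  billing black
  worker gray
    cdn gray
      web gray
        web→queue: queue is gray → back edge
Back edge closes the cycle queue → worker → cdn → web → queue; its vertices are {cdn, web, queue, worker}.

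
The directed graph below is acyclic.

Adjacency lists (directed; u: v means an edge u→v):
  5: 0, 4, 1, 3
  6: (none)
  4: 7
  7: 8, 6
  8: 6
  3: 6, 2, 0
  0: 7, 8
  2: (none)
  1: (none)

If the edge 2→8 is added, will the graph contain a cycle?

Adding 2→8 creates a cycle iff 8 can already reach 2.
Explore from 8: no path reaches 2. The graph stays acyclic.

No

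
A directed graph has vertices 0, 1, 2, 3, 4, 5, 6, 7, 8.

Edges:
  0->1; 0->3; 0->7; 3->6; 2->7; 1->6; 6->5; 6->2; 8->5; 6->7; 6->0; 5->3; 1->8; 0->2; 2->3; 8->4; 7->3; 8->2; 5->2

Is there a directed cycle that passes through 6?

6 is on a cycle iff 6 can reach itself via ≥1 edge.
6 → 7 → 3 → 6 — yes.

Yes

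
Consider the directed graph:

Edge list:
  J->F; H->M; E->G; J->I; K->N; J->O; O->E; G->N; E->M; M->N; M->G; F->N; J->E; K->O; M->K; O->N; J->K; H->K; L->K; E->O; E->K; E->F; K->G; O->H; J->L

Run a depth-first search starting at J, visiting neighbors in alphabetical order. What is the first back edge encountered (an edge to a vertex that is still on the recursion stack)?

O→E

DFS from J (visiting neighbors in alphabetical order); mark gray on enter, black on exit:
J gray
  E gray
    F gray
      N gray
      N black
    F black
    G gray
      G→N: N black — skip
    G black
    K gray
      K→G: G black — skip
      K→N: N black — skip
      O gray
        O→E: E is gray → back edge
First back edge: O → E.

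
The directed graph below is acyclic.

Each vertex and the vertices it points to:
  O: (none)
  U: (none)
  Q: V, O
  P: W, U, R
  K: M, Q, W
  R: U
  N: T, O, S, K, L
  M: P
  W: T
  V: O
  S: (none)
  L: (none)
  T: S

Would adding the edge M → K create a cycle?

Adding M→K creates a cycle iff K can already reach M.
Path from K: K → M.
So K → … → M → K is a cycle.

Yes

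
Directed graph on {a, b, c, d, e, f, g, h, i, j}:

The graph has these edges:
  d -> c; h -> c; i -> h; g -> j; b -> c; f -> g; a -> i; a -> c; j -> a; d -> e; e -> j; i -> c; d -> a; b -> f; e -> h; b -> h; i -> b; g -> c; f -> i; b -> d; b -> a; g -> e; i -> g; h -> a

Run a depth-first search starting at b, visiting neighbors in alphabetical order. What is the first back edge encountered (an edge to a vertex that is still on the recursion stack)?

DFS from b (visiting neighbors in alphabetical order); mark gray on enter, black on exit:
b gray
  a gray
    c gray
    c black
    i gray
      i→b: b is gray → back edge
First back edge: i → b.

i->b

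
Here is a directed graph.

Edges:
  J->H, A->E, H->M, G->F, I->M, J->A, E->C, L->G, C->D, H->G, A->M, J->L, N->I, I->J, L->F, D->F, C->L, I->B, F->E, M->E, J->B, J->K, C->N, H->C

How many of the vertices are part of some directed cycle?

12

A vertex is on a directed cycle iff it belongs to a strongly connected component of size ≥ 2 (or has a self-loop).
The vertices on cycles are {A, C, D, E, F, G, H, I, J, L, M, N} — 12 in total.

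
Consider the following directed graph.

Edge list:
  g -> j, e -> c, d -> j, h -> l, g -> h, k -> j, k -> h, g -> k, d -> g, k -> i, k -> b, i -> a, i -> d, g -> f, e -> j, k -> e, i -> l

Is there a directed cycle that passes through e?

e lies on a cycle iff there is a path from e back to itself.
Exploring from e, it never reaches itself; equivalently, its strongly connected component is a singleton.

No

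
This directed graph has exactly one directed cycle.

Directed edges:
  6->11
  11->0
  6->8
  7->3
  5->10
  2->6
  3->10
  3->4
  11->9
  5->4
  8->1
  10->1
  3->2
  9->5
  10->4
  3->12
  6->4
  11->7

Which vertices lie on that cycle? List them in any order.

2, 3, 6, 7, 11

DFS with gray/black marking from 11:
11 gray
  7 gray
    3 gray
      4 gray
      4 black
      12 gray
      12 black
      10 gray
        1 gray
        1 black
        10→4: 4 black — skip
      10 black
      2 gray
        6 gray
          8 gray
            8→1: 1 black — skip
          8 black
          6→11: 11 is gray → back edge
Back edge closes the cycle 11 → 7 → 3 → 2 → 6 → 11; its vertices are {2, 3, 6, 7, 11}.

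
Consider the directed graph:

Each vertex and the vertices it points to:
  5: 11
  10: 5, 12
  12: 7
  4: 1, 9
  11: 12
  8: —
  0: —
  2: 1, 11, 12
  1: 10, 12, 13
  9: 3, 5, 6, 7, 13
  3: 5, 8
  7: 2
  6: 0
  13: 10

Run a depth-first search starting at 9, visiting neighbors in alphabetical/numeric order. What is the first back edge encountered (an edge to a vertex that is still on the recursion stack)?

DFS from 9 (visiting neighbors in alphabetical/numeric order); mark gray on enter, black on exit:
9 gray
  3 gray
    5 gray
      11 gray
        12 gray
          7 gray
            2 gray
              1 gray
                10 gray
                  10→5: 5 is gray → back edge
First back edge: 10 → 5.

10→5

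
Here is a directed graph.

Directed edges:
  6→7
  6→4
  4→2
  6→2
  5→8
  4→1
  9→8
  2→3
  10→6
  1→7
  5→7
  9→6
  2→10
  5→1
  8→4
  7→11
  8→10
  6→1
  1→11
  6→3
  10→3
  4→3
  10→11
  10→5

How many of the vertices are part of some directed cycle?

6

A vertex is on a directed cycle iff it belongs to a strongly connected component of size ≥ 2 (or has a self-loop).
The vertices on cycles are {2, 4, 5, 6, 8, 10} — 6 in total.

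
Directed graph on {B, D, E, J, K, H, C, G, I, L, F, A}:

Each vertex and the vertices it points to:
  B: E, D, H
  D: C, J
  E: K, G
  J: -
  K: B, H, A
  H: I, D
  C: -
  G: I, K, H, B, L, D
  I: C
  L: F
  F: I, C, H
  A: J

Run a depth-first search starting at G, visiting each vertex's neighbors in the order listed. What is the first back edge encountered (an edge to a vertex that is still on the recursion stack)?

E→K

DFS from G (visiting each vertex's neighbors in the order listed); mark gray on enter, black on exit:
G gray
  I gray
    C gray
    C black
  I black
  K gray
    B gray
      E gray
        E→K: K is gray → back edge
First back edge: E → K.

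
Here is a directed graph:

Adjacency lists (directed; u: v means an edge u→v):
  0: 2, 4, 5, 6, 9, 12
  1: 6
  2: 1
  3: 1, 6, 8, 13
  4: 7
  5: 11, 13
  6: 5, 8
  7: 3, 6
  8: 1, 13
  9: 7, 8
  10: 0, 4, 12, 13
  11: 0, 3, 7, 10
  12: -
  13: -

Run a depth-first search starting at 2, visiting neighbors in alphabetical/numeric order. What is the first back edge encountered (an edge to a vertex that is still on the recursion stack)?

0→2

DFS from 2 (visiting neighbors in alphabetical/numeric order); mark gray on enter, black on exit:
2 gray
  1 gray
    6 gray
      5 gray
        11 gray
          0 gray
            0→2: 2 is gray → back edge
First back edge: 0 → 2.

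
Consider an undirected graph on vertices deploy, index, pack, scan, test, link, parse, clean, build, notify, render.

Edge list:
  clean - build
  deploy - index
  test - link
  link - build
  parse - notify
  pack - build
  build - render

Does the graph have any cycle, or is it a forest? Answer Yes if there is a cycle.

No

DFS, tracking each vertex's parent; an edge to a visited non-parent vertex closes a cycle.
Start from test:
visit test (parent –)
  visit link (parent test)
    visit build (parent link)
      build–link: parent, skip
      visit pack (parent build)
        pack–build: parent, skip
      visit render (parent build)
        render–build: parent, skip
      visit clean (parent build)
        clean–build: parent, skip
    link–test: parent, skip
visit deploy (parent –)
  visit index (parent deploy)
    index–deploy: parent, skip
visit scan (parent –)
visit parse (parent –)
  visit notify (parent parse)
    notify–parse: parent, skip
No non-parent visited neighbor found — the graph is a forest.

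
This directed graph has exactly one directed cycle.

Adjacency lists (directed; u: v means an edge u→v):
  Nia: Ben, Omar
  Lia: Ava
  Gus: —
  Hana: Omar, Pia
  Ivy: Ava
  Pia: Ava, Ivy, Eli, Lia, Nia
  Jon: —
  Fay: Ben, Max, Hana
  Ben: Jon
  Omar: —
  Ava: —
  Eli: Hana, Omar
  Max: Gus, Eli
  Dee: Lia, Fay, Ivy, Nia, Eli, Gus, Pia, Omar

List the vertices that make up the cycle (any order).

DFS with gray/black marking from Pia:
Pia gray
  Ava gray
  Ava black
  Ivy gray
    Ivy→Ava: Ava black — skip
  Ivy black
  Eli gray
    Hana gray
      Omar gray
      Omar black
      Hana→Pia: Pia is gray → back edge
Back edge closes the cycle Pia → Eli → Hana → Pia; its vertices are {Eli, Pia, Hana}.

Eli, Pia, Hana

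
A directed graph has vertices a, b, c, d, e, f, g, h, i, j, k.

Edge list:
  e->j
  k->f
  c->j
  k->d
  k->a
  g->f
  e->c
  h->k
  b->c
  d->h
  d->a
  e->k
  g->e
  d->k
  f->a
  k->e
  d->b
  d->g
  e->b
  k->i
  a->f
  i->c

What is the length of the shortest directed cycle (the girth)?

For each vertex v, BFS finds the shortest path from v back to v.
The shortest such closed walk is k → e → k, length 2.

2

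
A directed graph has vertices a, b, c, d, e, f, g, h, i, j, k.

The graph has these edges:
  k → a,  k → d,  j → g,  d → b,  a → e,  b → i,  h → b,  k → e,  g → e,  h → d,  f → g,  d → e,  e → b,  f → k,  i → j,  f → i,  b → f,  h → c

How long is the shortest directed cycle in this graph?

4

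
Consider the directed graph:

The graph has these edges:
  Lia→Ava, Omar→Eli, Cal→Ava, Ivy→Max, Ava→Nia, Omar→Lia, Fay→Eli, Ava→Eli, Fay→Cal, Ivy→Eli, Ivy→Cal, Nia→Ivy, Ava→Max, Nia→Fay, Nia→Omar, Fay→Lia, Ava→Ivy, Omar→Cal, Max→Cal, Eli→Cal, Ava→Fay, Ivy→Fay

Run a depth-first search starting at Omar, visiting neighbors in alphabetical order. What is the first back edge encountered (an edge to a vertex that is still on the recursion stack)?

Eli→Cal

DFS from Omar (visiting neighbors in alphabetical order); mark gray on enter, black on exit:
Omar gray
  Cal gray
    Ava gray
      Eli gray
        Eli→Cal: Cal is gray → back edge
First back edge: Eli → Cal.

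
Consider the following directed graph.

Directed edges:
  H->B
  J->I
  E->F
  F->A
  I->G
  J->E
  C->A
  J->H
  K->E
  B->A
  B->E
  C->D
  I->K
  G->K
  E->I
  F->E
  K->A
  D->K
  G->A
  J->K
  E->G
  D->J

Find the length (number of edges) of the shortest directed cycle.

2

For each vertex v, BFS finds the shortest path from v back to v.
The shortest such closed walk is E → F → E, length 2.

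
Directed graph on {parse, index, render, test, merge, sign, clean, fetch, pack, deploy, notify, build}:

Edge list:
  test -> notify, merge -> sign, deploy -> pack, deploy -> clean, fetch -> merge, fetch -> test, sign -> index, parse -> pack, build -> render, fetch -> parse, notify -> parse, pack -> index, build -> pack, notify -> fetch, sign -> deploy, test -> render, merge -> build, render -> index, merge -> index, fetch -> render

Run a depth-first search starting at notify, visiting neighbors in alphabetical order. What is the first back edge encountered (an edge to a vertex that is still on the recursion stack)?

test->notify

DFS from notify (visiting neighbors in alphabetical order); mark gray on enter, black on exit:
notify gray
  fetch gray
    merge gray
      build gray
        pack gray
          index gray
          index black
        pack black
        render gray
          render→index: index black — skip
        render black
      build black
      merge→index: index black — skip
      sign gray
        deploy gray
          clean gray
          clean black
          deploy→pack: pack black — skip
        deploy black
        sign→index: index black — skip
      sign black
    merge black
    parse gray
      parse→pack: pack black — skip
    parse black
    fetch→render: render black — skip
    test gray
      test→notify: notify is gray → back edge
First back edge: test → notify.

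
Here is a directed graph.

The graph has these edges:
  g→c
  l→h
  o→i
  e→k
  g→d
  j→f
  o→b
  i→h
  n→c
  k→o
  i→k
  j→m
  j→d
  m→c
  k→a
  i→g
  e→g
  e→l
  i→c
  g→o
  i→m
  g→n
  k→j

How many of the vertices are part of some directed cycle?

4

A vertex is on a directed cycle iff it belongs to a strongly connected component of size ≥ 2 (or has a self-loop).
The vertices on cycles are {g, i, k, o} — 4 in total.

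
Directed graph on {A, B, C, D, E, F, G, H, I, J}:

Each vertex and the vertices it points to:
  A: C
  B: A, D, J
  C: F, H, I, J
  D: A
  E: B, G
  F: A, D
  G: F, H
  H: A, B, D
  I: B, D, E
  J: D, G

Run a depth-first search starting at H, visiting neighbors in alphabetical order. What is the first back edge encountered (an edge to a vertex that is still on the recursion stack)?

F→A

DFS from H (visiting neighbors in alphabetical order); mark gray on enter, black on exit:
H gray
  A gray
    C gray
      F gray
        F→A: A is gray → back edge
First back edge: F → A.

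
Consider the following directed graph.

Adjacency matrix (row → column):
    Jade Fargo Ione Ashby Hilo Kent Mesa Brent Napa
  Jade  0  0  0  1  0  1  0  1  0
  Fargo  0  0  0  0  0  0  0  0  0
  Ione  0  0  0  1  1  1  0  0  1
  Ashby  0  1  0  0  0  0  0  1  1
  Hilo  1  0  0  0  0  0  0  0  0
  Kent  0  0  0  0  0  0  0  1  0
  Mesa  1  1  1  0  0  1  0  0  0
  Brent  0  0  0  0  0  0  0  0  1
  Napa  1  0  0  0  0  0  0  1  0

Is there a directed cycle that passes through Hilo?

Hilo lies on a cycle iff there is a path from Hilo back to itself.
Exploring from Hilo, it never reaches itself; equivalently, its strongly connected component is a singleton.

No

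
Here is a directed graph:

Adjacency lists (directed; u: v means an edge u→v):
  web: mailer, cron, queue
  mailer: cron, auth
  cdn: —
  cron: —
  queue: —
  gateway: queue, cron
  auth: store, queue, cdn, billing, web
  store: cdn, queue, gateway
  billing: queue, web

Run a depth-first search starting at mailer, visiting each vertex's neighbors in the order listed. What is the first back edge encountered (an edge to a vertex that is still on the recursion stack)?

web->mailer

DFS from mailer (visiting each vertex's neighbors in the order listed); mark gray on enter, black on exit:
mailer gray
  cron gray
  cron black
  auth gray
    store gray
      cdn gray
      cdn black
      queue gray
      queue black
      gateway gray
        gateway→queue: queue black — skip
        gateway→cron: cron black — skip
      gateway black
    store black
    auth→queue: queue black — skip
    auth→cdn: cdn black — skip
    billing gray
      billing→queue: queue black — skip
      web gray
        web→mailer: mailer is gray → back edge
First back edge: web → mailer.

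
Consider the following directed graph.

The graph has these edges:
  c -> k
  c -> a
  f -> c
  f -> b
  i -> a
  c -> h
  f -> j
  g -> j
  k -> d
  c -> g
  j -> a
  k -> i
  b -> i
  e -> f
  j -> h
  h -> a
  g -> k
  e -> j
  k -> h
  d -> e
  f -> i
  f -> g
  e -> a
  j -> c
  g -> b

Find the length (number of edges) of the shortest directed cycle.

For each vertex v, BFS finds the shortest path from v back to v.
The shortest such closed walk is c → g → j → c, length 3.

3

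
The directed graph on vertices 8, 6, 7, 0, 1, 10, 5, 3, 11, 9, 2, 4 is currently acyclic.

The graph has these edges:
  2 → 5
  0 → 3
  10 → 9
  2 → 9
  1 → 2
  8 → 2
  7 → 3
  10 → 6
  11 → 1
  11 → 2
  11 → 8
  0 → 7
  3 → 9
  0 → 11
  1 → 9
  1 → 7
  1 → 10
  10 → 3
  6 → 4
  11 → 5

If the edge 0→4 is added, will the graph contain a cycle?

No

Adding 0→4 creates a cycle iff 4 can already reach 0.
Explore from 4: no path reaches 0. The graph stays acyclic.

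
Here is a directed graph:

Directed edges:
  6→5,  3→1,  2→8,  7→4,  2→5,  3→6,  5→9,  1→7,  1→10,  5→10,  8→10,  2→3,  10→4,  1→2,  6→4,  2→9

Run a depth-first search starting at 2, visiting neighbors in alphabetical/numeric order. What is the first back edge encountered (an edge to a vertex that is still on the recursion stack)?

DFS from 2 (visiting neighbors in alphabetical/numeric order); mark gray on enter, black on exit:
2 gray
  3 gray
    1 gray
      1→2: 2 is gray → back edge
First back edge: 1 → 2.

1→2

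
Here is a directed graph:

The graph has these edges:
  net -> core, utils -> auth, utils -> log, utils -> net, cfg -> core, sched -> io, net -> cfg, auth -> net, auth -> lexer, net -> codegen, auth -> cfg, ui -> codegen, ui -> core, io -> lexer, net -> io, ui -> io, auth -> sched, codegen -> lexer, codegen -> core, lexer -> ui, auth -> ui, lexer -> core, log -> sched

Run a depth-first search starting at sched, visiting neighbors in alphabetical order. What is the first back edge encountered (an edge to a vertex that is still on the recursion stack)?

DFS from sched (visiting neighbors in alphabetical order); mark gray on enter, black on exit:
sched gray
  io gray
    lexer gray
      core gray
      core black
      ui gray
        codegen gray
          codegen→core: core black — skip
          codegen→lexer: lexer is gray → back edge
First back edge: codegen → lexer.

codegen→lexer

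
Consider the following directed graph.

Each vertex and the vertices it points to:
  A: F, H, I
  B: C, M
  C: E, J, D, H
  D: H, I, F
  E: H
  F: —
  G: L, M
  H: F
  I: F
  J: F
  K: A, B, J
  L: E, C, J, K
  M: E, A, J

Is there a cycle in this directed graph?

No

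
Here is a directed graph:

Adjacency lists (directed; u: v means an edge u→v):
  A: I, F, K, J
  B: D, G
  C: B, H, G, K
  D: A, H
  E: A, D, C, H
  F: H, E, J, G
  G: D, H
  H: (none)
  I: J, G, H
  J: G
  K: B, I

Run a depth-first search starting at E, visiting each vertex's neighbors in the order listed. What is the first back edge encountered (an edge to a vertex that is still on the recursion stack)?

DFS from E (visiting each vertex's neighbors in the order listed); mark gray on enter, black on exit:
E gray
  A gray
    I gray
      J gray
        G gray
          D gray
            D→A: A is gray → back edge
First back edge: D → A.

D->A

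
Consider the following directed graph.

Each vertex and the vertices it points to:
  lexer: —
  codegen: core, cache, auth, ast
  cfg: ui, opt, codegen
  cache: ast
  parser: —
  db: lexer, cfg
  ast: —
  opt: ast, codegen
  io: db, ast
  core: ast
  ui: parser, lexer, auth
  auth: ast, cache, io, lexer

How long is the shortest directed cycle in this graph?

5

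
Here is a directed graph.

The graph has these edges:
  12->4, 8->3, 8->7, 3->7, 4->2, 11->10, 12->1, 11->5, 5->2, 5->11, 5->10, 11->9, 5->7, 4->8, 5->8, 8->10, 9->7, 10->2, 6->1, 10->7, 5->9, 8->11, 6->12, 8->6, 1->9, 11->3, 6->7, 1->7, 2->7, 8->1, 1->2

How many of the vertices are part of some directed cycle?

6

A vertex is on a directed cycle iff it belongs to a strongly connected component of size ≥ 2 (or has a self-loop).
The vertices on cycles are {4, 5, 6, 8, 11, 12} — 6 in total.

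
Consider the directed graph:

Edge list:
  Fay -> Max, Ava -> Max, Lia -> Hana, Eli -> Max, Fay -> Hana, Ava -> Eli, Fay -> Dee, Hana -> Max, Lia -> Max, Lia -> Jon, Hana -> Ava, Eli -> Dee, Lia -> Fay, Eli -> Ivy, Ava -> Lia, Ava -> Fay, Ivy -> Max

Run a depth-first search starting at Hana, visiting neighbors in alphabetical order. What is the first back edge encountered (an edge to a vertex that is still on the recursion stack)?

DFS from Hana (visiting neighbors in alphabetical order); mark gray on enter, black on exit:
Hana gray
  Ava gray
    Eli gray
      Dee gray
      Dee black
      Ivy gray
        Max gray
        Max black
      Ivy black
      Eli→Max: Max black — skip
    Eli black
    Fay gray
      Fay→Dee: Dee black — skip
      Fay→Hana: Hana is gray → back edge
First back edge: Fay → Hana.

Fay→Hana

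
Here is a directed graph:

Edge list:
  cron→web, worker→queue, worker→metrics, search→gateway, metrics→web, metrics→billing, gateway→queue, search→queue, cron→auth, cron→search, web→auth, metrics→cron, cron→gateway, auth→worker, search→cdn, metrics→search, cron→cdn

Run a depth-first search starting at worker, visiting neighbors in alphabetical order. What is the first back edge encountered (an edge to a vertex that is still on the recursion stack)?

DFS from worker (visiting neighbors in alphabetical order); mark gray on enter, black on exit:
worker gray
  metrics gray
    billing gray
    billing black
    cron gray
      auth gray
        auth→worker: worker is gray → back edge
First back edge: auth → worker.

auth->worker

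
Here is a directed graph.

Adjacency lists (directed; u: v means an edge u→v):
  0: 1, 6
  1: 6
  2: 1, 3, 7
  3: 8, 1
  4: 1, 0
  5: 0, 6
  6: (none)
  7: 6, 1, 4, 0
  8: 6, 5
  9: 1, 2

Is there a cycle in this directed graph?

DFS with white/gray/black marking, starting from 0:
0 gray
  1 gray
    6 gray
    6 black
  1 black
  0→6: 6 black — skip
0 black
2 gray
  2→1: 1 black — skip
  3 gray
    8 gray
      8→6: 6 black — skip
      5 gray
        5→0: 0 black — skip
        5→6: 6 black — skip
      5 black
    8 black
    3→1: 1 black — skip
  3 black
  7 gray
    7→6: 6 black — skip
    7→1: 1 black — skip
    4 gray
      4→1: 1 black — skip
      4→0: 0 black — skip
    4 black
    7→0: 0 black — skip
  7 black
2 black
9 gray
  9→1: 1 black — skip
  9→2: 2 black — skip
9 black
Every edge goes to a white or black vertex — no back edge, so the graph is acyclic.

No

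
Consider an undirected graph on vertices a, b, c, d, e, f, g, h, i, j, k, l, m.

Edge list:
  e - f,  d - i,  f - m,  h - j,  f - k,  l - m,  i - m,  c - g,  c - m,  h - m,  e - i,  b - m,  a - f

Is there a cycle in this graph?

DFS, tracking each vertex's parent; an edge to a visited non-parent vertex closes a cycle.
Start from f:
visit f (parent –)
  visit k (parent f)
    k–f: parent, skip
  visit m (parent f)
    visit b (parent m)
      b–m: parent, skip
    visit c (parent m)
      c–m: parent, skip
      visit g (parent c)
        g–c: parent, skip
    visit h (parent m)
      visit j (parent h)
        j–h: parent, skip
      h–m: parent, skip
    m–f: parent, skip
    visit i (parent m)
      i–m: parent, skip
      visit e (parent i)
        e–i: parent, skip
        e–f: f visited and ≠ parent → cycle
Cycle: f – m – i – e – f.

Yes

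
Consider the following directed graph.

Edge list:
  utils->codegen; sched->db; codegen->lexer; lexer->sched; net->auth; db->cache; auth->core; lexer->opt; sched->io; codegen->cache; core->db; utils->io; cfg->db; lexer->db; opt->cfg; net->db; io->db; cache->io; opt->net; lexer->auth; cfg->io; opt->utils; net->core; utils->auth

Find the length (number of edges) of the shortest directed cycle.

3

For each vertex v, BFS finds the shortest path from v back to v.
The shortest such closed walk is cache → io → db → cache, length 3.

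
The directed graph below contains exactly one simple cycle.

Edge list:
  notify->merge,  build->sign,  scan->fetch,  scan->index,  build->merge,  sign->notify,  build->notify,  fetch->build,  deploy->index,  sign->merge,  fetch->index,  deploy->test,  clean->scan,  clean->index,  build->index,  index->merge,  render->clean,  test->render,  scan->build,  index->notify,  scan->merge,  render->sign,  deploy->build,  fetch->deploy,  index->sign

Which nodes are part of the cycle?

DFS with gray/black marking from scan:
scan gray
  fetch gray
    index gray
      merge gray
      merge black
      notify gray
        notify→merge: merge black — skip
      notify black
      sign gray
        sign→notify: notify black — skip
        sign→merge: merge black — skip
      sign black
    index black
    deploy gray
      test gray
        render gray
          render→sign: sign black — skip
          clean gray
            clean→index: index black — skip
            clean→scan: scan is gray → back edge
Back edge closes the cycle scan → fetch → deploy → test → render → clean → scan; its vertices are {scan, test, clean, fetch, deploy, render}.

scan, test, clean, fetch, deploy, render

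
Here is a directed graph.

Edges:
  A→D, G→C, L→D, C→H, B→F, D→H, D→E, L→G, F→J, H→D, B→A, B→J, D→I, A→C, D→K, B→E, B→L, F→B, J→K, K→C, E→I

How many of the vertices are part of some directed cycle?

6

A vertex is on a directed cycle iff it belongs to a strongly connected component of size ≥ 2 (or has a self-loop).
The vertices on cycles are {B, C, D, F, H, K} — 6 in total.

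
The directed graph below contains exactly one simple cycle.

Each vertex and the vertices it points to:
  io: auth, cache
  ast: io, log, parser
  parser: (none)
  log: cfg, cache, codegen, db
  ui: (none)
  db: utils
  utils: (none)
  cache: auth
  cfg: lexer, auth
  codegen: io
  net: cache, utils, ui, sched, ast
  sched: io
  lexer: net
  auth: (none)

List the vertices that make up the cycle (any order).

DFS with gray/black marking from net:
net gray
  cache gray
    auth gray
    auth black
  cache black
  utils gray
  utils black
  ui gray
  ui black
  sched gray
    io gray
      io→auth: auth black — skip
      io→cache: cache black — skip
    io black
  sched black
  ast gray
    ast→io: io black — skip
    log gray
      cfg gray
        lexer gray
          lexer→net: net is gray → back edge
Back edge closes the cycle net → ast → log → cfg → lexer → net; its vertices are {ast, cfg, log, net, lexer}.

ast, cfg, log, net, lexer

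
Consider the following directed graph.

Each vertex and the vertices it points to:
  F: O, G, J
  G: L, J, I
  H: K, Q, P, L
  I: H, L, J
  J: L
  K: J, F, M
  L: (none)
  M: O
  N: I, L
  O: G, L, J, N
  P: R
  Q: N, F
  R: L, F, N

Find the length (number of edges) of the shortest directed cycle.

For each vertex v, BFS finds the shortest path from v back to v.
The shortest such closed walk is H → Q → N → I → H, length 4.

4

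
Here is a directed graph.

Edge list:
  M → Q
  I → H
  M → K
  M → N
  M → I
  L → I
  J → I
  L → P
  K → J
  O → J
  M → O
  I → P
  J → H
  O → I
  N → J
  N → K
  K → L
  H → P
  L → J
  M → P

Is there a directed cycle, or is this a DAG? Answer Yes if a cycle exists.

No

DFS with white/gray/black marking, starting from L:
L gray
  J gray
    I gray
      H gray
        P gray
        P black
      H black
      I→P: P black — skip
    I black
    J→H: H black — skip
  J black
  L→P: P black — skip
  L→I: I black — skip
L black
K gray
  K→L: L black — skip
  K→J: J black — skip
K black
M gray
  O gray
    O→I: I black — skip
    O→J: J black — skip
  O black
  Q gray
  Q black
  M→K: K black — skip
  N gray
    N→K: K black — skip
    N→J: J black — skip
  N black
  M→P: P black — skip
  M→I: I black — skip
M black
Every edge goes to a white or black vertex — no back edge, so the graph is acyclic.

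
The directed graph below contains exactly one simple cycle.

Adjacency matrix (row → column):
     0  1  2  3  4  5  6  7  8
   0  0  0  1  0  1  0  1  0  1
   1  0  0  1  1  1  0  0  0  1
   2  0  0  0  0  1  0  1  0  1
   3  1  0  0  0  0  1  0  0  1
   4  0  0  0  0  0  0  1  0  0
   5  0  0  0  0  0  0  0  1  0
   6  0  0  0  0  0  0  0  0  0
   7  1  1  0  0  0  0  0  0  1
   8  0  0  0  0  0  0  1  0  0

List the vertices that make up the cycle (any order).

1, 3, 5, 7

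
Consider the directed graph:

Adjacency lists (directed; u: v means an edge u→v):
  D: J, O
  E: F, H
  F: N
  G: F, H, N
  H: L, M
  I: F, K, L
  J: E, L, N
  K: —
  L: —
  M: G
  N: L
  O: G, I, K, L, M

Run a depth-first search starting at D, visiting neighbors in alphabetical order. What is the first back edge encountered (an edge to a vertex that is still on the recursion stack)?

G->H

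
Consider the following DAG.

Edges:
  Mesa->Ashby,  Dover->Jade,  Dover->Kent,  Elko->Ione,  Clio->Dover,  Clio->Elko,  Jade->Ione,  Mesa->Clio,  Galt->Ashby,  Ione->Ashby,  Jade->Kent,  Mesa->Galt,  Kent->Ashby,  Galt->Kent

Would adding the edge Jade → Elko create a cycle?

Adding Jade→Elko creates a cycle iff Elko can already reach Jade.
Explore from Elko: no path reaches Jade. The graph stays acyclic.

No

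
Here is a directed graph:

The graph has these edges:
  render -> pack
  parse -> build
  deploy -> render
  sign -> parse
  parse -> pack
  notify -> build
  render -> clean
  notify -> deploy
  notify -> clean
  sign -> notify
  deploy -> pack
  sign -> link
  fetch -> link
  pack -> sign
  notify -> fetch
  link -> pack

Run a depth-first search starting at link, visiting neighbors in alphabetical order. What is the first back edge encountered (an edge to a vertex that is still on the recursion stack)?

DFS from link (visiting neighbors in alphabetical order); mark gray on enter, black on exit:
link gray
  pack gray
    sign gray
      sign→link: link is gray → back edge
First back edge: sign → link.

sign->link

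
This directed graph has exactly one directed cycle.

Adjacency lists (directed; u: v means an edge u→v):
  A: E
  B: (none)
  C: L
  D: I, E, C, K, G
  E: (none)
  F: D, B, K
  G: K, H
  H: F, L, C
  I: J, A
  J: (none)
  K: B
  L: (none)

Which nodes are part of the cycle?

D, F, G, H

DFS with gray/black marking from D:
D gray
  I gray
    J gray
    J black
    A gray
      E gray
      E black
    A black
  I black
  D→E: E black — skip
  C gray
    L gray
    L black
  C black
  K gray
    B gray
    B black
  K black
  G gray
    G→K: K black — skip
    H gray
      F gray
        F→D: D is gray → back edge
Back edge closes the cycle D → G → H → F → D; its vertices are {D, F, G, H}.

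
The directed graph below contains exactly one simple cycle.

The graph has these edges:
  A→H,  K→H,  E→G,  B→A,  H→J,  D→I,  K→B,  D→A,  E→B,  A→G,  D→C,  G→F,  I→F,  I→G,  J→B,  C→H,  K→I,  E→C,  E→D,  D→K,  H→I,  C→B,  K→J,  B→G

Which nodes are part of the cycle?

A, B, H, J

DFS with gray/black marking from A:
A gray
  H gray
    I gray
      F gray
      F black
      G gray
        G→F: F black — skip
      G black
    I black
    J gray
      B gray
        B→A: A is gray → back edge
Back edge closes the cycle A → H → J → B → A; its vertices are {A, B, H, J}.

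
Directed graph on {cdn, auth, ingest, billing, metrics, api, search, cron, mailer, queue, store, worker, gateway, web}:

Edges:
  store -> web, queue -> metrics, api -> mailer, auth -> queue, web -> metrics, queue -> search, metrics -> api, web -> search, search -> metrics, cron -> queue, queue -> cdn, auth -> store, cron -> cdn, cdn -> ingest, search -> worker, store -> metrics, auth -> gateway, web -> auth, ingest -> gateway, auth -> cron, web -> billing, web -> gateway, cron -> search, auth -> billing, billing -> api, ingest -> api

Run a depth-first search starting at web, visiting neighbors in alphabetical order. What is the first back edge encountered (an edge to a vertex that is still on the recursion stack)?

store→web

DFS from web (visiting neighbors in alphabetical order); mark gray on enter, black on exit:
web gray
  auth gray
    billing gray
      api gray
        mailer gray
        mailer black
      api black
    billing black
    cron gray
      cdn gray
        ingest gray
          ingest→api: api black — skip
          gateway gray
          gateway black
        ingest black
      cdn black
      queue gray
        queue→cdn: cdn black — skip
        metrics gray
          metrics→api: api black — skip
        metrics black
        search gray
          search→metrics: metrics black — skip
          worker gray
          worker black
        search black
      queue black
      cron→search: search black — skip
    cron black
    auth→gateway: gateway black — skip
    auth→queue: queue black — skip
    store gray
      store→metrics: metrics black — skip
      store→web: web is gray → back edge
First back edge: store → web.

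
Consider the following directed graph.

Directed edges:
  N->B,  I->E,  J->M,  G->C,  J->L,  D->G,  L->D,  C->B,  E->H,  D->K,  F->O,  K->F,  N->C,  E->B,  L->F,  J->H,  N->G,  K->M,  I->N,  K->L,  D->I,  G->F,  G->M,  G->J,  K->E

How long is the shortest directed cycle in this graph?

3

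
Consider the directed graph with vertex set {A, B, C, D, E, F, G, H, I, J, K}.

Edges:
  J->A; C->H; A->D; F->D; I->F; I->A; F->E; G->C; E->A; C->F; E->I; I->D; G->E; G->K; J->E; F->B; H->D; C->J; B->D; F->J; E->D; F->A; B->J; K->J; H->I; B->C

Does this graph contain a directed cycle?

Yes

DFS with white/gray/black marking, starting from B:
B gray
  J gray
    E gray
      D gray
      D black
      A gray
        A→D: D black — skip
      A black
      I gray
        I→A: A black — skip
        I→D: D black — skip
        F gray
          F→D: D black — skip
          F→B: B is gray → back edge
Back edge found, so a cycle exists: B → J → E → I → F → B.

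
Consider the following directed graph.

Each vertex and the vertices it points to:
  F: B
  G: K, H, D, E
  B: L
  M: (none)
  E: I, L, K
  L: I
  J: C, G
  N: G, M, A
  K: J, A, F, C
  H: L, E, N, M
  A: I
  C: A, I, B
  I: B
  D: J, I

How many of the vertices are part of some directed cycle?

A vertex is on a directed cycle iff it belongs to a strongly connected component of size ≥ 2 (or has a self-loop).
The vertices on cycles are {B, D, E, G, H, I, J, K, L, N} — 10 in total.

10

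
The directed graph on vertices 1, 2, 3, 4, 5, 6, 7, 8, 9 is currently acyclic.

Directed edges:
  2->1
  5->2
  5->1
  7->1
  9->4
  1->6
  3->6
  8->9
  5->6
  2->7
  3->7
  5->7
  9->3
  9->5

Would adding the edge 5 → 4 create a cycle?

Adding 5→4 creates a cycle iff 4 can already reach 5.
Explore from 4: no path reaches 5. The graph stays acyclic.

No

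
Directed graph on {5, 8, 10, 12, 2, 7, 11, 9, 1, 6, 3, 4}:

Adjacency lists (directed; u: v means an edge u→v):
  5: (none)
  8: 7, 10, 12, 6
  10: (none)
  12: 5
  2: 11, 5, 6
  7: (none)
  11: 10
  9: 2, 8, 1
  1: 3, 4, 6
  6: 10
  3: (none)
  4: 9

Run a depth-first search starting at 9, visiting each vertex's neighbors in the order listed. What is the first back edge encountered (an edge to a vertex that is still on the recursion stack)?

4->9

DFS from 9 (visiting each vertex's neighbors in the order listed); mark gray on enter, black on exit:
9 gray
  2 gray
    11 gray
      10 gray
      10 black
    11 black
    5 gray
    5 black
    6 gray
      6→10: 10 black — skip
    6 black
  2 black
  8 gray
    7 gray
    7 black
    8→10: 10 black — skip
    12 gray
      12→5: 5 black — skip
    12 black
    8→6: 6 black — skip
  8 black
  1 gray
    3 gray
    3 black
    4 gray
      4→9: 9 is gray → back edge
First back edge: 4 → 9.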